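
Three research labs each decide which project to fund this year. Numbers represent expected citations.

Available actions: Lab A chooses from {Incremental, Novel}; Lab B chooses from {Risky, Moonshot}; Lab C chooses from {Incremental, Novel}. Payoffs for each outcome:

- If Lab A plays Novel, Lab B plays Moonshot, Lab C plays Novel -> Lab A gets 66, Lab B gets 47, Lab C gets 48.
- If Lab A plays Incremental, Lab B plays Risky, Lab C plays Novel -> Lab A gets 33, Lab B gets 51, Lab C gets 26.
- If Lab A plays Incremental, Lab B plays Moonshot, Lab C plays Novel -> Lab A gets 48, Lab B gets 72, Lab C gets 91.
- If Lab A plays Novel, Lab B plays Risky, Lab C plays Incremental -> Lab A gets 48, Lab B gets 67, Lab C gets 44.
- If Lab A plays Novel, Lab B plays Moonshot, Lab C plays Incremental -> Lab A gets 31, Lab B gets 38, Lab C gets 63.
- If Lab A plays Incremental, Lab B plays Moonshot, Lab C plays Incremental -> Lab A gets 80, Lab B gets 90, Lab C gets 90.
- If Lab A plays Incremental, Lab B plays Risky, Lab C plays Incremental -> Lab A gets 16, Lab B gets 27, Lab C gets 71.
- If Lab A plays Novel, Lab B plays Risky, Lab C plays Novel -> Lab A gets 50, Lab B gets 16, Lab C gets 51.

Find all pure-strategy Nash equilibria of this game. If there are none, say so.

(Incremental, Risky, Incremental): Lab A can switch to Novel (16 → 48). Not NE.
(Incremental, Risky, Novel): Lab A can switch to Novel (33 → 50). Not NE.
(Incremental, Moonshot, Incremental): Lab C can switch to Novel (90 → 91). Not NE.
(Incremental, Moonshot, Novel): Lab A can switch to Novel (48 → 66). Not NE.
(Novel, Risky, Incremental): Lab C can switch to Novel (44 → 51). Not NE.
(Novel, Risky, Novel): Lab B can switch to Moonshot (16 → 47). Not NE.
(Novel, Moonshot, Incremental): Lab A can switch to Incremental (31 → 80). Not NE.
(Novel, Moonshot, Novel): Lab C can switch to Incremental (48 → 63). Not NE.

none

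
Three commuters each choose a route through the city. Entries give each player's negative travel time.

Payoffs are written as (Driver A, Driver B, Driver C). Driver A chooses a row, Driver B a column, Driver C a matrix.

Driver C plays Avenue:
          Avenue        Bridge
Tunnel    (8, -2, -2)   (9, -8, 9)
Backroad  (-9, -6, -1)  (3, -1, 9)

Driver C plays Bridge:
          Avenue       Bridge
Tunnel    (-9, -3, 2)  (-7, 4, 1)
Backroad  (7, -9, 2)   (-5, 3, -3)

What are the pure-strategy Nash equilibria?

No pure-strategy Nash equilibrium.

(Tunnel, Avenue, Avenue): Driver C can switch to Bridge (-2 → 2). Not NE.
(Tunnel, Avenue, Bridge): Driver A can switch to Backroad (-9 → 7). Not NE.
(Tunnel, Bridge, Avenue): Driver B can switch to Avenue (-8 → -2). Not NE.
(Tunnel, Bridge, Bridge): Driver A can switch to Backroad (-7 → -5). Not NE.
(Backroad, Avenue, Avenue): Driver A can switch to Tunnel (-9 → 8). Not NE.
(Backroad, Avenue, Bridge): Driver B can switch to Bridge (-9 → 3). Not NE.
(The remaining 2 profiles each have a profitable deviation by the same check.)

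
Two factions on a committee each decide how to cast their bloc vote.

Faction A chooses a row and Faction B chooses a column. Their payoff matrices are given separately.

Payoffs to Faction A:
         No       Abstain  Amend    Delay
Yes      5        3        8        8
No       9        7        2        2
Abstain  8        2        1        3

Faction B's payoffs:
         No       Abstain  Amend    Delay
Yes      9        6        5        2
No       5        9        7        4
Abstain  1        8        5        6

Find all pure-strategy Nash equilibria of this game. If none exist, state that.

Pure NE: (No, Abstain)

Faction A against No: payoffs 5, 9, 8 → best response No.
Faction A against Abstain: payoffs 3, 7, 2 → best response No.
Faction A against Amend: payoffs 8, 2, 1 → best response Yes.
Faction A against Delay: payoffs 8, 2, 3 → best response Yes.
Faction B against Yes: payoffs 9, 6, 5, 2 → best response No.
Faction B against No: payoffs 5, 9, 7, 4 → best response Abstain.
Faction B against Abstain: payoffs 1, 8, 5, 6 → best response Abstain.
Mutual best responses: (No, Abstain).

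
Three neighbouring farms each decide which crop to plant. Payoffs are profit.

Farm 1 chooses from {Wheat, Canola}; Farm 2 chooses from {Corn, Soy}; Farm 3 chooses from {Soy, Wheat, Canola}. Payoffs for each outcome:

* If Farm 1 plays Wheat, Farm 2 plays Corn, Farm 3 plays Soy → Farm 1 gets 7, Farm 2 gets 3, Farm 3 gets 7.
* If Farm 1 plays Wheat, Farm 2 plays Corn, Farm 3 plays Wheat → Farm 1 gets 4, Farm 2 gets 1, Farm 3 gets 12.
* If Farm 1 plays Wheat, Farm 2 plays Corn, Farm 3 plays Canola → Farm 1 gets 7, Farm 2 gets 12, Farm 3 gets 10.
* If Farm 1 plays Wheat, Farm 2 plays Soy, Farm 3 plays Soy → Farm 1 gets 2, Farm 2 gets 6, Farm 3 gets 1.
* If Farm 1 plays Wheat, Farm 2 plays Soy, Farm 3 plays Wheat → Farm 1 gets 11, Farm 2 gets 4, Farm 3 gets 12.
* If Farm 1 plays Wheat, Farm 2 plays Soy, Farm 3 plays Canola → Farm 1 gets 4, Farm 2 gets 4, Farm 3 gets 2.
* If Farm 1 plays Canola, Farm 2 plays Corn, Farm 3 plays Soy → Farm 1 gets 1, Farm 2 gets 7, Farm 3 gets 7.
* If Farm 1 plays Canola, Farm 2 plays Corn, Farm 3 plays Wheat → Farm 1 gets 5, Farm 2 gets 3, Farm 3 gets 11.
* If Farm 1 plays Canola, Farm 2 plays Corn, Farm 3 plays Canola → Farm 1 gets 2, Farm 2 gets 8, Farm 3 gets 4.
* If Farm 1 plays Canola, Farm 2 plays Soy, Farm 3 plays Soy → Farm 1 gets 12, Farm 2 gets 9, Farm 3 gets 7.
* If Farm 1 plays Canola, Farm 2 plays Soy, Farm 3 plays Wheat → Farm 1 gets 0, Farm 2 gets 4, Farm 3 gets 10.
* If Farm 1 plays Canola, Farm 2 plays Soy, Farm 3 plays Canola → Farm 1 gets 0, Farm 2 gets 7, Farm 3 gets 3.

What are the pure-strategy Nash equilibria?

(Wheat, Soy, Wheat)

Farm 1 against (Corn, Soy): payoffs 7, 1 → best response Wheat.
Farm 1 against (Corn, Wheat): payoffs 4, 5 → best response Canola.
Farm 1 against (Corn, Canola): payoffs 7, 2 → best response Wheat.
Farm 1 against (Soy, Soy): payoffs 2, 12 → best response Canola.
Farm 1 against (Soy, Wheat): payoffs 11, 0 → best response Wheat.
Farm 1 against (Soy, Canola): payoffs 4, 0 → best response Wheat.
Farm 2 against (Wheat, Soy): payoffs 3, 6 → best response Soy.
Farm 2 against (Wheat, Wheat): payoffs 1, 4 → best response Soy.
Farm 2 against (Wheat, Canola): payoffs 12, 4 → best response Corn.
Farm 2 against (Canola, Soy): payoffs 7, 9 → best response Soy.
Farm 2 against (Canola, Wheat): payoffs 3, 4 → best response Soy.
Farm 2 against (Canola, Canola): payoffs 8, 7 → best response Corn.
Farm 3 against (Wheat, Corn): payoffs 7, 12, 10 → best response Wheat.
Farm 3 against (Wheat, Soy): payoffs 1, 12, 2 → best response Wheat.
Farm 3 against (Canola, Corn): payoffs 7, 11, 4 → best response Wheat.
Farm 3 against (Canola, Soy): payoffs 7, 10, 3 → best response Wheat.
Mutual best responses: (Wheat, Soy, Wheat).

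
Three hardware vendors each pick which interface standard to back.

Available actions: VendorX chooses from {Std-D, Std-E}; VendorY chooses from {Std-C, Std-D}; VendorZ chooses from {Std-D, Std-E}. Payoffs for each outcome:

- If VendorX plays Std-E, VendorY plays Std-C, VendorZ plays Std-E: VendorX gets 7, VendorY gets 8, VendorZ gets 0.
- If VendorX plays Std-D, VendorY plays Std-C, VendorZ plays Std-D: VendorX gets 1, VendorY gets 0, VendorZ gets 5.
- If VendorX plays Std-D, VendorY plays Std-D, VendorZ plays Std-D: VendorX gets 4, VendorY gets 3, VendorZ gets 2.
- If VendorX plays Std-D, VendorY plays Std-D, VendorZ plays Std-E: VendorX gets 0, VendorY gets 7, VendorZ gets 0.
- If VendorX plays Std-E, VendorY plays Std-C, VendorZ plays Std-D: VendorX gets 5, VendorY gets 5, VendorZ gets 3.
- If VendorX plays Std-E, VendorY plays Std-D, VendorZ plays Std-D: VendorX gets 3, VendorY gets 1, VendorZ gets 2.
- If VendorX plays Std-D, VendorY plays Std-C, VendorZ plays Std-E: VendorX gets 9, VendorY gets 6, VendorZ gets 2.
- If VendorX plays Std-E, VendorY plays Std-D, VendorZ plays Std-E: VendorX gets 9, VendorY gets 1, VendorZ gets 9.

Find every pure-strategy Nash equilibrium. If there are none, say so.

Pure-strategy Nash equilibria: (Std-D, Std-D, Std-D) and (Std-E, Std-C, Std-D)

(Std-D, Std-C, Std-D): VendorX can switch to Std-E (1 → 5). Not NE.
(Std-D, Std-C, Std-E): VendorY can switch to Std-D (6 → 7). Not NE.
(Std-D, Std-D, Std-D): VendorX gets 4, best alternative 3; VendorY gets 3, best alternative 0; VendorZ gets 2, best alternative 0. No profitable deviation — NE.
(Std-D, Std-D, Std-E): VendorX can switch to Std-E (0 → 9). Not NE.
(Std-E, Std-C, Std-D): VendorX gets 5, best alternative 1; VendorY gets 5, best alternative 1; VendorZ gets 3, best alternative 0. No profitable deviation — NE.
(Std-E, Std-C, Std-E): VendorX can switch to Std-D (7 → 9). Not NE.
(Std-E, Std-D, Std-D): VendorX can switch to Std-D (3 → 4). Not NE.
(Std-E, Std-D, Std-E): VendorY can switch to Std-C (1 → 8). Not NE.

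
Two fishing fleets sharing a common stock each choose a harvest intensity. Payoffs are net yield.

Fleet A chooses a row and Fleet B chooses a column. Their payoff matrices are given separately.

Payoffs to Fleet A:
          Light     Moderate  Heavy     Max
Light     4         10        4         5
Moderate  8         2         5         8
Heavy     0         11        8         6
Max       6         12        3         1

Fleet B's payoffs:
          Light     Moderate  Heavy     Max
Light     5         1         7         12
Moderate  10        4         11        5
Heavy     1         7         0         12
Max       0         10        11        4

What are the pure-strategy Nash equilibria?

(Light, Light): Fleet A can switch to Moderate (4 → 8). Not NE.
(Light, Moderate): Fleet A can switch to Heavy (10 → 11). Not NE.
(Light, Heavy): Fleet A can switch to Moderate (4 → 5). Not NE.
(Light, Max): Fleet A can switch to Moderate (5 → 8). Not NE.
(Moderate, Light): Fleet B can switch to Heavy (10 → 11). Not NE.
(Moderate, Moderate): Fleet A can switch to Light (2 → 10). Not NE.
(Moderate, Heavy): Fleet A can switch to Heavy (5 → 8). Not NE.
(Moderate, Max): Fleet B can switch to Light (5 → 10). Not NE.
(Heavy, Light): Fleet A can switch to Light (0 → 4). Not NE.
(Heavy, Moderate): Fleet A can switch to Max (11 → 12). Not NE.
(The remaining 6 profiles each have a profitable deviation by the same check.)

none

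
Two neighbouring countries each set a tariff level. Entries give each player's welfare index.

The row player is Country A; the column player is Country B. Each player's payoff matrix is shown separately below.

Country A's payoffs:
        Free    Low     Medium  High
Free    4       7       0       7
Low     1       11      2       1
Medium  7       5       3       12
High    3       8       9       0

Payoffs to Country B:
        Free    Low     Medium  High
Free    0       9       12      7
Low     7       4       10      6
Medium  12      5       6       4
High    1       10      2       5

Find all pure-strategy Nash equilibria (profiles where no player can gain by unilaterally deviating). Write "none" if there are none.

(Free, Free): Country A can switch to Medium (4 → 7). Not NE.
(Free, Low): Country A can switch to Low (7 → 11). Not NE.
(Free, Medium): Country A can switch to Low (0 → 2). Not NE.
(Free, High): Country A can switch to Medium (7 → 12). Not NE.
(Low, Free): Country A can switch to Free (1 → 4). Not NE.
(Low, Low): Country B can switch to Free (4 → 7). Not NE.
(Low, Medium): Country A can switch to Medium (2 → 3). Not NE.
(Low, High): Country A can switch to Free (1 → 7). Not NE.
(Medium, Free): Country A gets 7, best alternative 4; Country B gets 12, best alternative 6. No profitable deviation — NE.
(The remaining 7 profiles each have a profitable deviation by the same check.)

Pure NE: (Medium, Free)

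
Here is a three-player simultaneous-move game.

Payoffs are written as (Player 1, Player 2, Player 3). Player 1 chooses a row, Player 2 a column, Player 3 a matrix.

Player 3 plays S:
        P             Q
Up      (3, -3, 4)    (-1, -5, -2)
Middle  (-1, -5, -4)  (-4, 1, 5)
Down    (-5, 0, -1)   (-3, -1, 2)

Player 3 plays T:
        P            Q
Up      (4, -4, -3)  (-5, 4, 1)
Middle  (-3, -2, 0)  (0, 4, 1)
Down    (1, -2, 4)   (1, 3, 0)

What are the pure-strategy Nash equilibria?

Player 1 against (P, S): payoffs 3, -1, -5 → best response Up.
Player 1 against (P, T): payoffs 4, -3, 1 → best response Up.
Player 1 against (Q, S): payoffs -1, -4, -3 → best response Up.
Player 1 against (Q, T): payoffs -5, 0, 1 → best response Down.
Player 2 against (Up, S): payoffs -3, -5 → best response P.
Player 2 against (Up, T): payoffs -4, 4 → best response Q.
Player 2 against (Middle, S): payoffs -5, 1 → best response Q.
Player 2 against (Middle, T): payoffs -2, 4 → best response Q.
Player 2 against (Down, S): payoffs 0, -1 → best response P.
Player 2 against (Down, T): payoffs -2, 3 → best response Q.
Player 3 against (Up, P): payoffs 4, -3 → best response S.
Player 3 against (Up, Q): payoffs -2, 1 → best response T.
Player 3 against (Middle, P): payoffs -4, 0 → best response T.
Player 3 against (Middle, Q): payoffs 5, 1 → best response S.
Player 3 against (Down, P): payoffs -1, 4 → best response T.
Player 3 against (Down, Q): payoffs 2, 0 → best response S.
Mutual best responses: (Up, P, S).

The unique pure-strategy Nash equilibrium is (Up, P, S).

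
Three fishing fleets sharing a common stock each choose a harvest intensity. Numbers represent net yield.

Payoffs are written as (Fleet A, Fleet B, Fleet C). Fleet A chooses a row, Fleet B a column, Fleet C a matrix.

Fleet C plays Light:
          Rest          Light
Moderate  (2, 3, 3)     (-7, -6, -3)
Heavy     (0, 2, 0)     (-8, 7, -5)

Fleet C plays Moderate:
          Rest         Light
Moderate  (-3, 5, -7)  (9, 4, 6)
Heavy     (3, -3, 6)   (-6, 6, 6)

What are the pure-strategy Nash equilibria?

(Moderate, Rest, Light)

(Moderate, Rest, Light): Fleet A gets 2, best alternative 0; Fleet B gets 3, best alternative -6; Fleet C gets 3, best alternative -7. No profitable deviation — NE.
(Moderate, Rest, Moderate): Fleet A can switch to Heavy (-3 → 3). Not NE.
(Moderate, Light, Light): Fleet B can switch to Rest (-6 → 3). Not NE.
(Moderate, Light, Moderate): Fleet B can switch to Rest (4 → 5). Not NE.
(Heavy, Rest, Light): Fleet A can switch to Moderate (0 → 2). Not NE.
(Heavy, Rest, Moderate): Fleet B can switch to Light (-3 → 6). Not NE.
(Heavy, Light, Light): Fleet A can switch to Moderate (-8 → -7). Not NE.
(The remaining 1 profile has a profitable deviation by the same check.)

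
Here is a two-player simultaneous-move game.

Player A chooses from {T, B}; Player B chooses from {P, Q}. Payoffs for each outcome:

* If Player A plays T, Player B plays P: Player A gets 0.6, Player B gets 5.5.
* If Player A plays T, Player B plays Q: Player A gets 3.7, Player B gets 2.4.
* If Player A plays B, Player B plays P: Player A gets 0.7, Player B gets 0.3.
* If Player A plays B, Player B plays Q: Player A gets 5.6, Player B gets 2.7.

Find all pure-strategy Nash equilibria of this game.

The unique pure-strategy Nash equilibrium is (B, Q).

For each player, find the best response to each opponent profile; mutual best responses are the pure NE.
Player A against P: payoffs 0.6, 0.7 → best response B.
Player A against Q: payoffs 3.7, 5.6 → best response B.
Player B against T: payoffs 5.5, 2.4 → best response P.
Player B against B: payoffs 0.3, 2.7 → best response Q.
Mutual best responses: (B, Q).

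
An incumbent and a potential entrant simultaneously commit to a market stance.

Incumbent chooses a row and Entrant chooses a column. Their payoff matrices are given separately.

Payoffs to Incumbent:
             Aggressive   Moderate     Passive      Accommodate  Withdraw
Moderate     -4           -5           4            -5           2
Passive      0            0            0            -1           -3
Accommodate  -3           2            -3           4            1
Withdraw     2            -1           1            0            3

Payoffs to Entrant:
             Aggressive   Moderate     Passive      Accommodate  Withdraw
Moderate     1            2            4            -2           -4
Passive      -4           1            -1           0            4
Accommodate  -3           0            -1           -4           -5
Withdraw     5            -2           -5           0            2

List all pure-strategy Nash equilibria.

The pure Nash equilibria are (Moderate, Passive) and (Accommodate, Moderate) and (Withdraw, Aggressive).

(Moderate, Aggressive): Incumbent can switch to Passive (-4 → 0). Not NE.
(Moderate, Moderate): Incumbent can switch to Passive (-5 → 0). Not NE.
(Moderate, Passive): Incumbent gets 4, best alternative 1; Entrant gets 4, best alternative 2. No profitable deviation — NE.
(Moderate, Accommodate): Incumbent can switch to Passive (-5 → -1). Not NE.
(Moderate, Withdraw): Incumbent can switch to Withdraw (2 → 3). Not NE.
(Passive, Aggressive): Incumbent can switch to Withdraw (0 → 2). Not NE.
(Passive, Moderate): Incumbent can switch to Accommodate (0 → 2). Not NE.
(Passive, Passive): Incumbent can switch to Moderate (0 → 4). Not NE.
(Passive, Accommodate): Incumbent can switch to Accommodate (-1 → 4). Not NE.
(Passive, Withdraw): Incumbent can switch to Moderate (-3 → 2). Not NE.
(Accommodate, Aggressive): Incumbent can switch to Passive (-3 → 0). Not NE.
(Accommodate, Moderate): Incumbent gets 2, best alternative 0; Entrant gets 0, best alternative -1. No profitable deviation — NE.
(Withdraw, Aggressive): Incumbent gets 2, best alternative 0; Entrant gets 5, best alternative 2. No profitable deviation — NE.
(The remaining 7 profiles each have a profitable deviation by the same check.)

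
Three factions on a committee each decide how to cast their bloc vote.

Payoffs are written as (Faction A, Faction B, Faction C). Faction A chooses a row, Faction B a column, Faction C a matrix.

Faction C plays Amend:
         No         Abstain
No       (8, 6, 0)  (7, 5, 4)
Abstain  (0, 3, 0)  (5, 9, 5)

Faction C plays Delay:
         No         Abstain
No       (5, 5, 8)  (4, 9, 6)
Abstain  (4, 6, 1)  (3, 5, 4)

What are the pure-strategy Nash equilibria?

(No, No, Amend): Faction C can switch to Delay (0 → 8). Not NE.
(No, No, Delay): Faction B can switch to Abstain (5 → 9). Not NE.
(No, Abstain, Amend): Faction B can switch to No (5 → 6). Not NE.
(No, Abstain, Delay): Faction A gets 4, best alternative 3; Faction B gets 9, best alternative 5; Faction C gets 6, best alternative 4. No profitable deviation — NE.
(Abstain, No, Amend): Faction A can switch to No (0 → 8). Not NE.
(Abstain, No, Delay): Faction A can switch to No (4 → 5). Not NE.
(Abstain, Abstain, Amend): Faction A can switch to No (5 → 7). Not NE.
(Abstain, Abstain, Delay): Faction A can switch to No (3 → 4). Not NE.

(No, Abstain, Delay)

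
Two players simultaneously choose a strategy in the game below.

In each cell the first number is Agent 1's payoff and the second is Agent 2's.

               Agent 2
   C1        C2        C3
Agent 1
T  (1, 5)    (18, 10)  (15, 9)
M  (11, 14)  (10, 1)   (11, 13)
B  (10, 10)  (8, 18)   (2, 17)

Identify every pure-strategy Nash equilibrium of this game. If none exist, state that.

The pure Nash equilibria are (T, C2), (M, C1).

Check each profile: it is a Nash equilibrium iff no player can strictly gain by switching unilaterally.
(T, C1): Agent 1 can switch to M (1 → 11). Not NE.
(T, C2): Agent 1 gets 18, best alternative 10; Agent 2 gets 10, best alternative 9. No profitable deviation — NE.
(T, C3): Agent 2 can switch to C2 (9 → 10). Not NE.
(M, C1): Agent 1 gets 11, best alternative 10; Agent 2 gets 14, best alternative 13. No profitable deviation — NE.
(M, C2): Agent 1 can switch to T (10 → 18). Not NE.
(M, C3): Agent 1 can switch to T (11 → 15). Not NE.
(B, C1): Agent 1 can switch to M (10 → 11). Not NE.
(B, C2): Agent 1 can switch to T (8 → 18). Not NE.
(The remaining 1 profile has a profitable deviation by the same check.)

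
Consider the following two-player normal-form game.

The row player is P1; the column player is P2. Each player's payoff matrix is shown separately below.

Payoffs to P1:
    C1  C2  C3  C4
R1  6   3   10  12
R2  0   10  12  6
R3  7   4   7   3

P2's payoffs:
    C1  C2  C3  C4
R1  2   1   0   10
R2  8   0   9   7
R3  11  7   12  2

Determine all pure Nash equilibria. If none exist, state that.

Mark each player's best response to every combination of opponents' strategies; a profile where every player is best-responding is a pure Nash equilibrium.
P1 against C1: payoffs 6, 0, 7 → best response R3.
P1 against C2: payoffs 3, 10, 4 → best response R2.
P1 against C3: payoffs 10, 12, 7 → best response R2.
P1 against C4: payoffs 12, 6, 3 → best response R1.
P2 against R1: payoffs 2, 1, 0, 10 → best response C4.
P2 against R2: payoffs 8, 0, 9, 7 → best response C3.
P2 against R3: payoffs 11, 7, 12, 2 → best response C3.
Mutual best responses: (R1, C4); (R2, C3).

(R1, C4) and (R2, C3)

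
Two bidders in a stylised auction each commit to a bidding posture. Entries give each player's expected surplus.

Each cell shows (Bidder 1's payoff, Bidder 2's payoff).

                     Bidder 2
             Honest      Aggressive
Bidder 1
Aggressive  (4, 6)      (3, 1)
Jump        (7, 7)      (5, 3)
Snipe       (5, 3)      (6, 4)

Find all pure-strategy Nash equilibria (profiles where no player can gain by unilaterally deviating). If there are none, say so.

Check each profile: it is a Nash equilibrium iff no player can strictly gain by switching unilaterally.
(Aggressive, Honest): Bidder 1 can switch to Jump (4 → 7). Not NE.
(Aggressive, Aggressive): Bidder 1 can switch to Jump (3 → 5). Not NE.
(Jump, Honest): Bidder 1 gets 7, best alternative 5; Bidder 2 gets 7, best alternative 3. No profitable deviation — NE.
(Jump, Aggressive): Bidder 1 can switch to Snipe (5 → 6). Not NE.
(Snipe, Honest): Bidder 1 can switch to Jump (5 → 7). Not NE.
(Snipe, Aggressive): Bidder 1 gets 6, best alternative 5; Bidder 2 gets 4, best alternative 3. No profitable deviation — NE.

(Jump, Honest) and (Snipe, Aggressive)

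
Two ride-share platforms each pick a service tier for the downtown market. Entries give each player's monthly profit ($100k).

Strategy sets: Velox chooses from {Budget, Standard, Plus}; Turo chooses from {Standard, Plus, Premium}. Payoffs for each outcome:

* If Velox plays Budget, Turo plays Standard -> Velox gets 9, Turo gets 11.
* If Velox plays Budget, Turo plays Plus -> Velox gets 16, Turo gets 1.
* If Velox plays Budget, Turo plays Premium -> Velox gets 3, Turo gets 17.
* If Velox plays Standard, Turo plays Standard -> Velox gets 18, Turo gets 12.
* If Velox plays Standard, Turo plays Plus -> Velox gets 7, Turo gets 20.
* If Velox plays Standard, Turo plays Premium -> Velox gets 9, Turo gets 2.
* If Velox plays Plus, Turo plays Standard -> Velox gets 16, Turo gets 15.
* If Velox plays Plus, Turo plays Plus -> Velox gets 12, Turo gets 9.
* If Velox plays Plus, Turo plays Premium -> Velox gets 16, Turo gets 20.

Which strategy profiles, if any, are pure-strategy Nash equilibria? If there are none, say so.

Pure NE: (Plus, Premium)

(Budget, Standard): Velox can switch to Standard (9 → 18). Not NE.
(Budget, Plus): Turo can switch to Standard (1 → 11). Not NE.
(Budget, Premium): Velox can switch to Standard (3 → 9). Not NE.
(Standard, Standard): Turo can switch to Plus (12 → 20). Not NE.
(Standard, Plus): Velox can switch to Budget (7 → 16). Not NE.
(Standard, Premium): Velox can switch to Plus (9 → 16). Not NE.
(Plus, Standard): Velox can switch to Standard (16 → 18). Not NE.
(Plus, Plus): Velox can switch to Budget (12 → 16). Not NE.
(Plus, Premium): Velox gets 16, best alternative 9; Turo gets 20, best alternative 15. No profitable deviation — NE.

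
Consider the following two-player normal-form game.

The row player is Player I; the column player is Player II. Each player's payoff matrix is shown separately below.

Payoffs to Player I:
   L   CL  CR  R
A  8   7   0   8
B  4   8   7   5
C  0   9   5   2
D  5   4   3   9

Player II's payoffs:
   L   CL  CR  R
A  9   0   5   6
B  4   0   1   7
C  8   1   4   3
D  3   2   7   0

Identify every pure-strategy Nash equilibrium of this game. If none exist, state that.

(A, L): Player I gets 8, best alternative 5; Player II gets 9, best alternative 6. No profitable deviation — NE.
(A, CL): Player I can switch to B (7 → 8). Not NE.
(A, CR): Player I can switch to B (0 → 7). Not NE.
(A, R): Player I can switch to D (8 → 9). Not NE.
(B, L): Player I can switch to A (4 → 8). Not NE.
(B, CL): Player I can switch to C (8 → 9). Not NE.
(B, CR): Player II can switch to L (1 → 4). Not NE.
(B, R): Player I can switch to A (5 → 8). Not NE.
(C, L): Player I can switch to A (0 → 8). Not NE.
(C, CL): Player II can switch to L (1 → 8). Not NE.
(C, CR): Player I can switch to B (5 → 7). Not NE.
(The remaining 5 profiles each have a profitable deviation by the same check.)

Pure NE: (A, L)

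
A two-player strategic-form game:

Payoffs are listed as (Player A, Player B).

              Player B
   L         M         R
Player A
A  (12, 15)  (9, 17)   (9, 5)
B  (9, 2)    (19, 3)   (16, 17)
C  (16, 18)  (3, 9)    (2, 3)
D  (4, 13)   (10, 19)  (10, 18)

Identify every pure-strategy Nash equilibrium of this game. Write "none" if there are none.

Mark each player's best response to every combination of opponents' strategies; a profile where every player is best-responding is a pure Nash equilibrium.
Player A against L: payoffs 12, 9, 16, 4 → best response C.
Player A against M: payoffs 9, 19, 3, 10 → best response B.
Player A against R: payoffs 9, 16, 2, 10 → best response B.
Player B against A: payoffs 15, 17, 5 → best response M.
Player B against B: payoffs 2, 3, 17 → best response R.
Player B against C: payoffs 18, 9, 3 → best response L.
Player B against D: payoffs 13, 19, 18 → best response M.
Mutual best responses: (B, R); (C, L).

The pure Nash equilibria are (B, R) and (C, L).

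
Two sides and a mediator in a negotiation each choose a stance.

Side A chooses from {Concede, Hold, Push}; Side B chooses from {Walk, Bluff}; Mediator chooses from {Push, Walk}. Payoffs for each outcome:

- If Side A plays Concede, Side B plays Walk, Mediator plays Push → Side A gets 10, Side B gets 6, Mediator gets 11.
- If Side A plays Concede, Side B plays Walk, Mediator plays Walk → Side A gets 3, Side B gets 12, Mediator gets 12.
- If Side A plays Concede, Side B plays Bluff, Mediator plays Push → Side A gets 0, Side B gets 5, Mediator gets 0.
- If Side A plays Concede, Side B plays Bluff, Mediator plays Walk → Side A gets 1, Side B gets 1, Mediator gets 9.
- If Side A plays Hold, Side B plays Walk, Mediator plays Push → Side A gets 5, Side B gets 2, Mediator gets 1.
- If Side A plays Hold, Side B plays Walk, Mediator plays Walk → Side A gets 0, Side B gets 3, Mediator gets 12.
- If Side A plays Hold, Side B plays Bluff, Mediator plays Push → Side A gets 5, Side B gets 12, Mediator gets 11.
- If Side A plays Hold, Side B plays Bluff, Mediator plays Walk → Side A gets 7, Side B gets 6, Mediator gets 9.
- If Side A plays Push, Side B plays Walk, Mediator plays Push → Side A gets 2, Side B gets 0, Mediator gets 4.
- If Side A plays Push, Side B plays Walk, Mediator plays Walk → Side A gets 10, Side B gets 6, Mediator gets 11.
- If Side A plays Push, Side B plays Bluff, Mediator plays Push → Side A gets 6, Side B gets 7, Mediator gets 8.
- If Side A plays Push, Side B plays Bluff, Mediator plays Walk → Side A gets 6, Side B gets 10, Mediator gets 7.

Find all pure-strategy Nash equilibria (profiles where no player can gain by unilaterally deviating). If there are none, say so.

(Push, Bluff, Push)

(Concede, Walk, Push): Mediator can switch to Walk (11 → 12). Not NE.
(Concede, Walk, Walk): Side A can switch to Push (3 → 10). Not NE.
(Concede, Bluff, Push): Side A can switch to Hold (0 → 5). Not NE.
(Concede, Bluff, Walk): Side A can switch to Hold (1 → 7). Not NE.
(Hold, Walk, Push): Side A can switch to Concede (5 → 10). Not NE.
(Hold, Walk, Walk): Side A can switch to Concede (0 → 3). Not NE.
(Hold, Bluff, Push): Side A can switch to Push (5 → 6). Not NE.
(Hold, Bluff, Walk): Mediator can switch to Push (9 → 11). Not NE.
(Push, Walk, Push): Side A can switch to Concede (2 → 10). Not NE.
(Push, Walk, Walk): Side B can switch to Bluff (6 → 10). Not NE.
(Push, Bluff, Push): Side A gets 6, best alternative 5; Side B gets 7, best alternative 0; Mediator gets 8, best alternative 7. No profitable deviation — NE.
(The remaining 1 profile has a profitable deviation by the same check.)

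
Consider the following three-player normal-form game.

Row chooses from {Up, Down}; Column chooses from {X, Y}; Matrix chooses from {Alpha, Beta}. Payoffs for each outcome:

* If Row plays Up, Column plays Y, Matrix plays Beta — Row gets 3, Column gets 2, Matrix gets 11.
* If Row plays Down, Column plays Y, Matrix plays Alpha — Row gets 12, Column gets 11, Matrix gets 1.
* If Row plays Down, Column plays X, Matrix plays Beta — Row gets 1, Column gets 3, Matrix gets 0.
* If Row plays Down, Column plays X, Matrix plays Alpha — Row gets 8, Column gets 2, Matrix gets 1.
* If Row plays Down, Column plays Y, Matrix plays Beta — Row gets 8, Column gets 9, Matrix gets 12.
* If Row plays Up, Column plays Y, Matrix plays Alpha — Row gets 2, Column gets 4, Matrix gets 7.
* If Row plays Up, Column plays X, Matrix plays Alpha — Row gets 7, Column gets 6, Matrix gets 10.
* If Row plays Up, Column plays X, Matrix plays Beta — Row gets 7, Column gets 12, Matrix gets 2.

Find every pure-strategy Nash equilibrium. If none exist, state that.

The unique pure-strategy Nash equilibrium is (Down, Y, Beta).

Row against (X, Alpha): payoffs 7, 8 → best response Down.
Row against (X, Beta): payoffs 7, 1 → best response Up.
Row against (Y, Alpha): payoffs 2, 12 → best response Down.
Row against (Y, Beta): payoffs 3, 8 → best response Down.
Column against (Up, Alpha): payoffs 6, 4 → best response X.
Column against (Up, Beta): payoffs 12, 2 → best response X.
Column against (Down, Alpha): payoffs 2, 11 → best response Y.
Column against (Down, Beta): payoffs 3, 9 → best response Y.
Matrix against (Up, X): payoffs 10, 2 → best response Alpha.
Matrix against (Up, Y): payoffs 7, 11 → best response Beta.
Matrix against (Down, X): payoffs 1, 0 → best response Alpha.
Matrix against (Down, Y): payoffs 1, 12 → best response Beta.
Mutual best responses: (Down, Y, Beta).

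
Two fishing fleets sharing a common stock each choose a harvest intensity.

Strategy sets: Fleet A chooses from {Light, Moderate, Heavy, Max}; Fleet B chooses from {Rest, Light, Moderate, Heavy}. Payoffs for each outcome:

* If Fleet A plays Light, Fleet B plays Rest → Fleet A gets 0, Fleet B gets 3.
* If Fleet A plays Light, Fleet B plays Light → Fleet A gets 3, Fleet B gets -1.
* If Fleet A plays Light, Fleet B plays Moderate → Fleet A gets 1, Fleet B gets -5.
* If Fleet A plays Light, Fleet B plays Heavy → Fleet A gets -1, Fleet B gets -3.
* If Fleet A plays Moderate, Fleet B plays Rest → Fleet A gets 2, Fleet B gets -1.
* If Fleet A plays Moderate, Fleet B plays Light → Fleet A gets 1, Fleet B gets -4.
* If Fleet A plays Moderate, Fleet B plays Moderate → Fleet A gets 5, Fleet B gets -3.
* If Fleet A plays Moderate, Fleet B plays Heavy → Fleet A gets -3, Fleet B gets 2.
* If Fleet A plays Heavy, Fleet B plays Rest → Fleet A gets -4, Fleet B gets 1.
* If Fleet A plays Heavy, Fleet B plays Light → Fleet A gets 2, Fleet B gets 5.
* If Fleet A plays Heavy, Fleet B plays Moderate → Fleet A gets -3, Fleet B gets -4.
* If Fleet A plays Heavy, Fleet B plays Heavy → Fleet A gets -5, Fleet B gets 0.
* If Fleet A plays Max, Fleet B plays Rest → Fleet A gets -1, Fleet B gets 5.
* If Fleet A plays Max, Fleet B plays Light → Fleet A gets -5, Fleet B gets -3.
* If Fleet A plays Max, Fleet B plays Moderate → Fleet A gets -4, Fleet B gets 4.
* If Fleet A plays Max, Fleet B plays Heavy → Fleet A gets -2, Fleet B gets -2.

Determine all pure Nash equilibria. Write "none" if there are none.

(Light, Rest): Fleet A can switch to Moderate (0 → 2). Not NE.
(Light, Light): Fleet B can switch to Rest (-1 → 3). Not NE.
(Light, Moderate): Fleet A can switch to Moderate (1 → 5). Not NE.
(Light, Heavy): Fleet B can switch to Rest (-3 → 3). Not NE.
(Moderate, Rest): Fleet B can switch to Heavy (-1 → 2). Not NE.
(Moderate, Light): Fleet A can switch to Light (1 → 3). Not NE.
(Moderate, Moderate): Fleet B can switch to Rest (-3 → -1). Not NE.
(Moderate, Heavy): Fleet A can switch to Light (-3 → -1). Not NE.
(Heavy, Rest): Fleet A can switch to Light (-4 → 0). Not NE.
(Heavy, Light): Fleet A can switch to Light (2 → 3). Not NE.
(The remaining 6 profiles each have a profitable deviation by the same check.)

This game has no pure Nash equilibrium.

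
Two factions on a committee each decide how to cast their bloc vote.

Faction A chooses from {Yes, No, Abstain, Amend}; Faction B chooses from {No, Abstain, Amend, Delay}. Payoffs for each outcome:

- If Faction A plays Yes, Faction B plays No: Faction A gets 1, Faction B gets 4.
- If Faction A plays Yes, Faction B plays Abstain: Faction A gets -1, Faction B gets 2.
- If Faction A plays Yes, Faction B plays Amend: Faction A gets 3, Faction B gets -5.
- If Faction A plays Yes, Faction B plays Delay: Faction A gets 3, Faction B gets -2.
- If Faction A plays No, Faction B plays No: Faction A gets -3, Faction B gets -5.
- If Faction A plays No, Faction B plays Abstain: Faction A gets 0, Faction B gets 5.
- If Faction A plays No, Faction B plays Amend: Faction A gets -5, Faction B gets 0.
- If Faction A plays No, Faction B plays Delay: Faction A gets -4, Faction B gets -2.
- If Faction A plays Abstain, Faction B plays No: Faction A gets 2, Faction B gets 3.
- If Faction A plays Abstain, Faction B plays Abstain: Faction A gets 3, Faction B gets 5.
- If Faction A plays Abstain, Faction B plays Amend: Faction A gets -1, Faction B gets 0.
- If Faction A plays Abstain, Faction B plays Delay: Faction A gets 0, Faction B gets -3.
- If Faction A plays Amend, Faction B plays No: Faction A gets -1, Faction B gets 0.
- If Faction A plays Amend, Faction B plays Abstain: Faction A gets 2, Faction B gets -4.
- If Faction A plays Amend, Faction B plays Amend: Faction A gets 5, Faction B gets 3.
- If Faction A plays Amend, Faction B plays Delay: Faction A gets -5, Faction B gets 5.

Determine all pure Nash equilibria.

The unique pure-strategy Nash equilibrium is (Abstain, Abstain).

(Yes, No): Faction A can switch to Abstain (1 → 2). Not NE.
(Yes, Abstain): Faction A can switch to No (-1 → 0). Not NE.
(Yes, Amend): Faction A can switch to Amend (3 → 5). Not NE.
(Yes, Delay): Faction B can switch to No (-2 → 4). Not NE.
(No, No): Faction A can switch to Yes (-3 → 1). Not NE.
(No, Abstain): Faction A can switch to Abstain (0 → 3). Not NE.
(No, Amend): Faction A can switch to Yes (-5 → 3). Not NE.
(No, Delay): Faction A can switch to Yes (-4 → 3). Not NE.
(Abstain, Abstain): Faction A gets 3, best alternative 2; Faction B gets 5, best alternative 3. No profitable deviation — NE.
(The remaining 7 profiles each have a profitable deviation by the same check.)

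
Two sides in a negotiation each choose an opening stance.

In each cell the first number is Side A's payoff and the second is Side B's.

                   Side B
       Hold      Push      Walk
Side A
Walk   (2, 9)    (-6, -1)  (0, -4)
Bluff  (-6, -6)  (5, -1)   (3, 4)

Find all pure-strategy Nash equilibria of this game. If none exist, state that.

Pure-strategy Nash equilibria: (Walk, Hold), (Bluff, Walk)

Side A against Hold: payoffs 2, -6 → best response Walk.
Side A against Push: payoffs -6, 5 → best response Bluff.
Side A against Walk: payoffs 0, 3 → best response Bluff.
Side B against Walk: payoffs 9, -1, -4 → best response Hold.
Side B against Bluff: payoffs -6, -1, 4 → best response Walk.
Mutual best responses: (Walk, Hold); (Bluff, Walk).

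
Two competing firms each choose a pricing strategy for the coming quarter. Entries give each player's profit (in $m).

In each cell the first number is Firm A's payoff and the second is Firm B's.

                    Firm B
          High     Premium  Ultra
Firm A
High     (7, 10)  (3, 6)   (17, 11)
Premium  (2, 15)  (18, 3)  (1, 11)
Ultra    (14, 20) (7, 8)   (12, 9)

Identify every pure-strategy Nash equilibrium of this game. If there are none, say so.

Firm A against High: payoffs 7, 2, 14 → best response Ultra.
Firm A against Premium: payoffs 3, 18, 7 → best response Premium.
Firm A against Ultra: payoffs 17, 1, 12 → best response High.
Firm B against High: payoffs 10, 6, 11 → best response Ultra.
Firm B against Premium: payoffs 15, 3, 11 → best response High.
Firm B against Ultra: payoffs 20, 8, 9 → best response High.
Mutual best responses: (High, Ultra); (Ultra, High).

The pure Nash equilibria are (High, Ultra); (Ultra, High).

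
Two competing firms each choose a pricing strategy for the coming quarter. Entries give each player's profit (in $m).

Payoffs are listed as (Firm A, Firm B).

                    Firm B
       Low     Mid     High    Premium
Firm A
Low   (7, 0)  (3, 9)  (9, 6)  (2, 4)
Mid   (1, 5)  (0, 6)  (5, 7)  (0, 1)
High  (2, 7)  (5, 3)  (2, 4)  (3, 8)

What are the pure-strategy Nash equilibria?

The unique pure-strategy Nash equilibrium is (High, Premium).

(Low, Low): Firm B can switch to Mid (0 → 9). Not NE.
(Low, Mid): Firm A can switch to High (3 → 5). Not NE.
(Low, High): Firm B can switch to Mid (6 → 9). Not NE.
(Low, Premium): Firm A can switch to High (2 → 3). Not NE.
(Mid, Low): Firm A can switch to Low (1 → 7). Not NE.
(Mid, Mid): Firm A can switch to Low (0 → 3). Not NE.
(Mid, High): Firm A can switch to Low (5 → 9). Not NE.
(Mid, Premium): Firm A can switch to Low (0 → 2). Not NE.
(High, Low): Firm A can switch to Low (2 → 7). Not NE.
(High, Mid): Firm B can switch to Low (3 → 7). Not NE.
(High, High): Firm A can switch to Low (2 → 9). Not NE.
(High, Premium): Firm A gets 3, best alternative 2; Firm B gets 8, best alternative 7. No profitable deviation — NE.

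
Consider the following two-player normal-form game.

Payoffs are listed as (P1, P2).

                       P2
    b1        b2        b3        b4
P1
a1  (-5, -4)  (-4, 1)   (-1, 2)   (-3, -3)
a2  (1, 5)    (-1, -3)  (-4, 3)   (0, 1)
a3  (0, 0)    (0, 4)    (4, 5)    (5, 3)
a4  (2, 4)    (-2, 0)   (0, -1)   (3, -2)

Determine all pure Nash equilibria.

Pure-strategy Nash equilibria: (a3, b3) and (a4, b1)

For each strategy profile, look for a profitable unilateral deviation.
(a1, b1): P1 can switch to a2 (-5 → 1). Not NE.
(a1, b2): P1 can switch to a2 (-4 → -1). Not NE.
(a1, b3): P1 can switch to a3 (-1 → 4). Not NE.
(a1, b4): P1 can switch to a2 (-3 → 0). Not NE.
(a2, b1): P1 can switch to a4 (1 → 2). Not NE.
(a2, b2): P1 can switch to a3 (-1 → 0). Not NE.
(a2, b3): P1 can switch to a1 (-4 → -1). Not NE.
(a2, b4): P1 can switch to a3 (0 → 5). Not NE.
(a3, b1): P1 can switch to a2 (0 → 1). Not NE.
(a3, b2): P2 can switch to b3 (4 → 5). Not NE.
(a3, b3): P1 gets 4, best alternative 0; P2 gets 5, best alternative 4. No profitable deviation — NE.
(a3, b4): P2 can switch to b2 (3 → 4). Not NE.
(a4, b1): P1 gets 2, best alternative 1; P2 gets 4, best alternative 0. No profitable deviation — NE.
(a4, b2): P1 can switch to a2 (-2 → -1). Not NE.
(The remaining 2 profiles each have a profitable deviation by the same check.)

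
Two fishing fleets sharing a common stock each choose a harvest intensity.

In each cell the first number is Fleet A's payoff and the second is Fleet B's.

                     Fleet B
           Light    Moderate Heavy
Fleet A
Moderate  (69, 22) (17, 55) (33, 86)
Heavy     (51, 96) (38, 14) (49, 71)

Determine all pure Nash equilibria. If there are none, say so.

Check each profile: it is a Nash equilibrium iff no player can strictly gain by switching unilaterally.
(Moderate, Light): Fleet B can switch to Moderate (22 → 55). Not NE.
(Moderate, Moderate): Fleet A can switch to Heavy (17 → 38). Not NE.
(Moderate, Heavy): Fleet A can switch to Heavy (33 → 49). Not NE.
(Heavy, Light): Fleet A can switch to Moderate (51 → 69). Not NE.
(Heavy, Moderate): Fleet B can switch to Light (14 → 96). Not NE.
(Heavy, Heavy): Fleet B can switch to Light (71 → 96). Not NE.

This game has no pure Nash equilibrium.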